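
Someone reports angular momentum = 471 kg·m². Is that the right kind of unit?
No

angular momentum has SI base units: kg * m^2 / s
kg·m² does NOT reduce to kg * m^2 / s; a valid unit for angular momentum would be e.g. kg·m²/s.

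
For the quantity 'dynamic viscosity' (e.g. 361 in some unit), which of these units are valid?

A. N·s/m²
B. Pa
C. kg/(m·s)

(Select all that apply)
A, C

dynamic viscosity has SI base units: kg / (m * s)

Checking each option against kg / (m * s):
  A. N·s/m²: ✓ matches
  B. Pa: ✗ does not match
  C. kg/(m·s): ✓ matches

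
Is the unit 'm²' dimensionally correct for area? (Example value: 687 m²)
Yes

area has SI base units: m^2
m² reduces to the same SI base units, so it is a valid unit for area.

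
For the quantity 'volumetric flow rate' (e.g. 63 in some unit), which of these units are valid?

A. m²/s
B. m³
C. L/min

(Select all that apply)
C

volumetric flow rate has SI base units: m^3 / s

Checking each option against m^3 / s:
  A. m²/s: ✗ does not match
  B. m³: ✗ does not match
  C. L/min: ✓ matches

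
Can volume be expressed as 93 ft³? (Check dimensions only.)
Yes

volume has SI base units: m^3
ft³ reduces to the same SI base units, so it is a valid unit for volume.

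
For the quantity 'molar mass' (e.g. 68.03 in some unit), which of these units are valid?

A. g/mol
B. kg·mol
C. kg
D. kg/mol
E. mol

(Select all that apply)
A, D

molar mass has SI base units: kg / mol

Checking each option against kg / mol:
  A. g/mol: ✓ matches
  B. kg·mol: ✗ does not match
  C. kg: ✗ does not match
  D. kg/mol: ✓ matches
  E. mol: ✗ does not match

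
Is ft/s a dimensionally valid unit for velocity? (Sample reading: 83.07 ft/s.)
Yes

velocity has SI base units: m / s
ft/s reduces to the same SI base units, so it is a valid unit for velocity.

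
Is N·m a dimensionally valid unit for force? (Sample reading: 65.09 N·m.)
No

force has SI base units: kg * m / s^2
N·m does NOT reduce to kg * m / s^2; a valid unit for force would be e.g. N.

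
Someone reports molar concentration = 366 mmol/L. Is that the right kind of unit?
Yes

molar concentration has SI base units: mol / m^3
mmol/L reduces to the same SI base units, so it is a valid unit for molar concentration.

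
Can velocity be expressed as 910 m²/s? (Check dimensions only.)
No

velocity has SI base units: m / s
m²/s does NOT reduce to m / s; a valid unit for velocity would be e.g. m/s.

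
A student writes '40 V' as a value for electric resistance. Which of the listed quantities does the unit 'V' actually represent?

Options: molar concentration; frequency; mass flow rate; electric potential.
electric potential

electric resistance should have units dimensionally equivalent to kg * m^2 / (A^2 * s^3) (e.g. Ω).
The given unit 'V' reduces to kg * m^2 / (A * s^3). Of the listed options, that is the dimensionality of electric potential.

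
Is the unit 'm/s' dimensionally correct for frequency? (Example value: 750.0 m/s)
No

frequency has SI base units: 1 / s
m/s does NOT reduce to 1 / s; a valid unit for frequency would be e.g. Hz.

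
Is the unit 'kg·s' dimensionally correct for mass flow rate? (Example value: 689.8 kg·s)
No

mass flow rate has SI base units: kg / s
kg·s does NOT reduce to kg / s; a valid unit for mass flow rate would be e.g. kg/s.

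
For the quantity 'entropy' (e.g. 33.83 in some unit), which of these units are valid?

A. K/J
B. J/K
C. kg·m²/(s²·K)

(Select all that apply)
B, C

entropy has SI base units: kg * m^2 / (s^2 * K)

Checking each option against kg * m^2 / (s^2 * K):
  A. K/J: ✗ does not match
  B. J/K: ✓ matches
  C. kg·m²/(s²·K): ✓ matches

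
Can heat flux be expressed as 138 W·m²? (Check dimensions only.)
No

heat flux has SI base units: kg / s^3
W·m² does NOT reduce to kg / s^3; a valid unit for heat flux would be e.g. W/m².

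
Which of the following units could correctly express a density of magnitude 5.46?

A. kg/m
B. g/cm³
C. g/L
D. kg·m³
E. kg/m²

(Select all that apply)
B, C

density has SI base units: kg / m^3

Checking each option against kg / m^3:
  A. kg/m: ✗ does not match
  B. g/cm³: ✓ matches
  C. g/L: ✓ matches
  D. kg·m³: ✗ does not match
  E. kg/m²: ✗ does not match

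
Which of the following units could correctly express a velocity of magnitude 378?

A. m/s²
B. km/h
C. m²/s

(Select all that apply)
B

velocity has SI base units: m / s

Checking each option against m / s:
  A. m/s²: ✗ does not match
  B. km/h: ✓ matches
  C. m²/s: ✗ does not match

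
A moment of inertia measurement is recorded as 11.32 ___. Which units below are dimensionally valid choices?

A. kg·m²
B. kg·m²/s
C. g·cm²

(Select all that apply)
A, C

moment of inertia has SI base units: kg * m^2

Checking each option against kg * m^2:
  A. kg·m²: ✓ matches
  B. kg·m²/s: ✗ does not match
  C. g·cm²: ✓ matches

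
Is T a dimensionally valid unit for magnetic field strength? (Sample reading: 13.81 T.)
No

magnetic field strength has SI base units: A / m
T does NOT reduce to A / m; a valid unit for magnetic field strength would be e.g. A/m.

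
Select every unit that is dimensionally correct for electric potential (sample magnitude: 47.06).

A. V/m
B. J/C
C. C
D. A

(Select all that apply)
B

electric potential has SI base units: kg * m^2 / (A * s^3)

Checking each option against kg * m^2 / (A * s^3):
  A. V/m: ✗ does not match
  B. J/C: ✓ matches
  C. C: ✗ does not match
  D. A: ✗ does not match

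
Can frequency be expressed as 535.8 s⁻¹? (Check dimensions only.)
Yes

frequency has SI base units: 1 / s
s⁻¹ reduces to the same SI base units, so it is a valid unit for frequency.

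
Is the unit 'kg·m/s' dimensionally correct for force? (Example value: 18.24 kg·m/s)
No

force has SI base units: kg * m / s^2
kg·m/s does NOT reduce to kg * m / s^2; a valid unit for force would be e.g. N.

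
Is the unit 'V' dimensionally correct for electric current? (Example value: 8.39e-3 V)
No

electric current has SI base units: A
V does NOT reduce to A; a valid unit for electric current would be e.g. A.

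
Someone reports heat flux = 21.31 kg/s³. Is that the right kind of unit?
Yes

heat flux has SI base units: kg / s^3
kg/s³ reduces to the same SI base units, so it is a valid unit for heat flux.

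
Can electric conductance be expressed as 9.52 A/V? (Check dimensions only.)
Yes

electric conductance has SI base units: A^2 * s^3 / (kg * m^2)
A/V reduces to the same SI base units, so it is a valid unit for electric conductance.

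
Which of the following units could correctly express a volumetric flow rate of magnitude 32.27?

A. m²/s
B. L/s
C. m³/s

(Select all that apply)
B, C

volumetric flow rate has SI base units: m^3 / s

Checking each option against m^3 / s:
  A. m²/s: ✗ does not match
  B. L/s: ✓ matches
  C. m³/s: ✓ matches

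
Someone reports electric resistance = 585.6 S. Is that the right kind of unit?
No

electric resistance has SI base units: kg * m^2 / (A^2 * s^3)
S does NOT reduce to kg * m^2 / (A^2 * s^3); a valid unit for electric resistance would be e.g. Ω.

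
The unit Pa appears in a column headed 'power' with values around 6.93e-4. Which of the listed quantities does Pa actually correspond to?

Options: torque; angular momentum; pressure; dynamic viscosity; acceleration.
pressure

power should have units dimensionally equivalent to kg * m^2 / s^3 (e.g. W).
The given unit 'Pa' reduces to kg / (m * s^2). Of the listed options, that is the dimensionality of pressure.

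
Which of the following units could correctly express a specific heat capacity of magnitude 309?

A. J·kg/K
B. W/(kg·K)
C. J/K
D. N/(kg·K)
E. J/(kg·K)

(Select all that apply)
E

specific heat capacity has SI base units: m^2 / (s^2 * K)

Checking each option against m^2 / (s^2 * K):
  A. J·kg/K: ✗ does not match
  B. W/(kg·K): ✗ does not match
  C. J/K: ✗ does not match
  D. N/(kg·K): ✗ does not match
  E. J/(kg·K): ✓ matches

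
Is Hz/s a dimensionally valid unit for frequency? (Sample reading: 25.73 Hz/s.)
No

frequency has SI base units: 1 / s
Hz/s does NOT reduce to 1 / s; a valid unit for frequency would be e.g. Hz.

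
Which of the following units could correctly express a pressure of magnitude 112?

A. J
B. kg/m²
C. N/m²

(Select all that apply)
C

pressure has SI base units: kg / (m * s^2)

Checking each option against kg / (m * s^2):
  A. J: ✗ does not match
  B. kg/m²: ✗ does not match
  C. N/m²: ✓ matches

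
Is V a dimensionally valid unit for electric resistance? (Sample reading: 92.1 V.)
No

electric resistance has SI base units: kg * m^2 / (A^2 * s^3)
V does NOT reduce to kg * m^2 / (A^2 * s^3); a valid unit for electric resistance would be e.g. Ω.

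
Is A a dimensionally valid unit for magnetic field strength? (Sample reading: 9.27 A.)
No

magnetic field strength has SI base units: A / m
A does NOT reduce to A / m; a valid unit for magnetic field strength would be e.g. A/m.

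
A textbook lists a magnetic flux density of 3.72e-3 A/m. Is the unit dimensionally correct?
No

magnetic flux density has SI base units: kg / (A * s^2)
A/m does NOT reduce to kg / (A * s^2); a valid unit for magnetic flux density would be e.g. T.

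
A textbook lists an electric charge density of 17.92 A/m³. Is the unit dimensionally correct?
No

electric charge density has SI base units: A * s / m^3
A/m³ does NOT reduce to A * s / m^3; a valid unit for electric charge density would be e.g. C/m³.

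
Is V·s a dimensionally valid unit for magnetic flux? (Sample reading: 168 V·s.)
Yes

magnetic flux has SI base units: kg * m^2 / (A * s^2)
V·s reduces to the same SI base units, so it is a valid unit for magnetic flux.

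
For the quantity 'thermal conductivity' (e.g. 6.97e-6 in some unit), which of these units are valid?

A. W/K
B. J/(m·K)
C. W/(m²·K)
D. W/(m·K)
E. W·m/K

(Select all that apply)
D

thermal conductivity has SI base units: kg * m / (s^3 * K)

Checking each option against kg * m / (s^3 * K):
  A. W/K: ✗ does not match
  B. J/(m·K): ✗ does not match
  C. W/(m²·K): ✗ does not match
  D. W/(m·K): ✓ matches
  E. W·m/K: ✗ does not match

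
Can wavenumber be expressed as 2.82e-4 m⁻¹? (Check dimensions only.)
Yes

wavenumber has SI base units: 1 / m
m⁻¹ reduces to the same SI base units, so it is a valid unit for wavenumber.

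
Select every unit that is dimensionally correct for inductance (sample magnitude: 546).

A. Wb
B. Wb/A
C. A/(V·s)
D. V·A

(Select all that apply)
B

inductance has SI base units: kg * m^2 / (A^2 * s^2)

Checking each option against kg * m^2 / (A^2 * s^2):
  A. Wb: ✗ does not match
  B. Wb/A: ✓ matches
  C. A/(V·s): ✗ does not match
  D. V·A: ✗ does not match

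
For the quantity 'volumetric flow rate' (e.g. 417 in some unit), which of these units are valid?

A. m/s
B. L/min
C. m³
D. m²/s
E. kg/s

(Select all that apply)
B

volumetric flow rate has SI base units: m^3 / s

Checking each option against m^3 / s:
  A. m/s: ✗ does not match
  B. L/min: ✓ matches
  C. m³: ✗ does not match
  D. m²/s: ✗ does not match
  E. kg/s: ✗ does not match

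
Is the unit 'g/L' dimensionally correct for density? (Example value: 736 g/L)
Yes

density has SI base units: kg / m^3
g/L reduces to the same SI base units, so it is a valid unit for density.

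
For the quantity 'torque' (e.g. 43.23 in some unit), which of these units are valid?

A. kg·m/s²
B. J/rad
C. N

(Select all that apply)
B

torque has SI base units: kg * m^2 / s^2

Checking each option against kg * m^2 / s^2:
  A. kg·m/s²: ✗ does not match
  B. J/rad: ✓ matches
  C. N: ✗ does not match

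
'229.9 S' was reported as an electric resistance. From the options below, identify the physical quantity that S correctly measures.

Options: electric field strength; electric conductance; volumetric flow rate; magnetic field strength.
electric conductance

electric resistance should have units dimensionally equivalent to kg * m^2 / (A^2 * s^3) (e.g. Ω).
The given unit 'S' reduces to A^2 * s^3 / (kg * m^2). Of the listed options, that is the dimensionality of electric conductance.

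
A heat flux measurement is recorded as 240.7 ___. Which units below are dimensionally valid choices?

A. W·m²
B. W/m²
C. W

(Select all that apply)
B

heat flux has SI base units: kg / s^3

Checking each option against kg / s^3:
  A. W·m²: ✗ does not match
  B. W/m²: ✓ matches
  C. W: ✗ does not match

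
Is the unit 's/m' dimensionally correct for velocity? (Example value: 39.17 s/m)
No

velocity has SI base units: m / s
s/m does NOT reduce to m / s; a valid unit for velocity would be e.g. m/s.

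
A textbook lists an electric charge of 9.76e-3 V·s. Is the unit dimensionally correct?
No

electric charge has SI base units: A * s
V·s does NOT reduce to A * s; a valid unit for electric charge would be e.g. C.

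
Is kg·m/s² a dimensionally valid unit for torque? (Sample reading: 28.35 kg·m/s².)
No

torque has SI base units: kg * m^2 / s^2
kg·m/s² does NOT reduce to kg * m^2 / s^2; a valid unit for torque would be e.g. N·m.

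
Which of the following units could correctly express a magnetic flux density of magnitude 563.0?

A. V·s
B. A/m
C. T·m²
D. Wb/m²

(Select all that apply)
D

magnetic flux density has SI base units: kg / (A * s^2)

Checking each option against kg / (A * s^2):
  A. V·s: ✗ does not match
  B. A/m: ✗ does not match
  C. T·m²: ✗ does not match
  D. Wb/m²: ✓ matches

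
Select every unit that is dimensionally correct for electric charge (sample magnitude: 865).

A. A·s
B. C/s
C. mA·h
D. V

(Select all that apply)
A, C

electric charge has SI base units: A * s

Checking each option against A * s:
  A. A·s: ✓ matches
  B. C/s: ✗ does not match
  C. mA·h: ✓ matches
  D. V: ✗ does not match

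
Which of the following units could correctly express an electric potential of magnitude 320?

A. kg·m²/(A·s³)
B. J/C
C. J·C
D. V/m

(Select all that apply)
A, B

electric potential has SI base units: kg * m^2 / (A * s^3)

Checking each option against kg * m^2 / (A * s^3):
  A. kg·m²/(A·s³): ✓ matches
  B. J/C: ✓ matches
  C. J·C: ✗ does not match
  D. V/m: ✗ does not match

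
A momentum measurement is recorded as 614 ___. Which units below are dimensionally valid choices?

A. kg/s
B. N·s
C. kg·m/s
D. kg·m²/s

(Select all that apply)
B, C

momentum has SI base units: kg * m / s

Checking each option against kg * m / s:
  A. kg/s: ✗ does not match
  B. N·s: ✓ matches
  C. kg·m/s: ✓ matches
  D. kg·m²/s: ✗ does not match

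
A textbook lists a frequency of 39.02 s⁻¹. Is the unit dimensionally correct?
Yes

frequency has SI base units: 1 / s
s⁻¹ reduces to the same SI base units, so it is a valid unit for frequency.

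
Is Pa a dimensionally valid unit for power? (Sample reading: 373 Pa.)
No

power has SI base units: kg * m^2 / s^3
Pa does NOT reduce to kg * m^2 / s^3; a valid unit for power would be e.g. W.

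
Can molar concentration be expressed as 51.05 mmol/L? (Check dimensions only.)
Yes

molar concentration has SI base units: mol / m^3
mmol/L reduces to the same SI base units, so it is a valid unit for molar concentration.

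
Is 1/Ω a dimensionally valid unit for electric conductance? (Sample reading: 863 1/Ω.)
Yes

electric conductance has SI base units: A^2 * s^3 / (kg * m^2)
1/Ω reduces to the same SI base units, so it is a valid unit for electric conductance.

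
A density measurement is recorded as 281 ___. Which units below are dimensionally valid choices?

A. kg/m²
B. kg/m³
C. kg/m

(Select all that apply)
B

density has SI base units: kg / m^3

Checking each option against kg / m^3:
  A. kg/m²: ✗ does not match
  B. kg/m³: ✓ matches
  C. kg/m: ✗ does not match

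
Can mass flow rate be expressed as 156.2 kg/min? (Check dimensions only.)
Yes

mass flow rate has SI base units: kg / s
kg/min reduces to the same SI base units, so it is a valid unit for mass flow rate.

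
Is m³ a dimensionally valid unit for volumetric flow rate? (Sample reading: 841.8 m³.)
No

volumetric flow rate has SI base units: m^3 / s
m³ does NOT reduce to m^3 / s; a valid unit for volumetric flow rate would be e.g. m³/s.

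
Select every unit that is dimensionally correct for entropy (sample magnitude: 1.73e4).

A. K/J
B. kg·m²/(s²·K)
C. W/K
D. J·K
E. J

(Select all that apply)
B

entropy has SI base units: kg * m^2 / (s^2 * K)

Checking each option against kg * m^2 / (s^2 * K):
  A. K/J: ✗ does not match
  B. kg·m²/(s²·K): ✓ matches
  C. W/K: ✗ does not match
  D. J·K: ✗ does not match
  E. J: ✗ does not match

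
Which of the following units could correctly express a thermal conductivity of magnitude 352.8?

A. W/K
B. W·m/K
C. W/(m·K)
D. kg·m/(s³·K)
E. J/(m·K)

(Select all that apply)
C, D

thermal conductivity has SI base units: kg * m / (s^3 * K)

Checking each option against kg * m / (s^3 * K):
  A. W/K: ✗ does not match
  B. W·m/K: ✗ does not match
  C. W/(m·K): ✓ matches
  D. kg·m/(s³·K): ✓ matches
  E. J/(m·K): ✗ does not match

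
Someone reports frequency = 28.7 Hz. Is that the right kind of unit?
Yes

frequency has SI base units: 1 / s
Hz reduces to the same SI base units, so it is a valid unit for frequency.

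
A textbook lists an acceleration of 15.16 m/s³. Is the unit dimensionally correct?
No

acceleration has SI base units: m / s^2
m/s³ does NOT reduce to m / s^2; a valid unit for acceleration would be e.g. m/s².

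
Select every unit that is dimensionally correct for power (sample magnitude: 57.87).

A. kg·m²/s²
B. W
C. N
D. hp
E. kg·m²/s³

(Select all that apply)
B, D, E

power has SI base units: kg * m^2 / s^3

Checking each option against kg * m^2 / s^3:
  A. kg·m²/s²: ✗ does not match
  B. W: ✓ matches
  C. N: ✗ does not match
  D. hp: ✓ matches
  E. kg·m²/s³: ✓ matches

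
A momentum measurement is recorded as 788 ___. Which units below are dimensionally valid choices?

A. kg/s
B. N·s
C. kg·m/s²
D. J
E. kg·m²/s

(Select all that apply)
B

momentum has SI base units: kg * m / s

Checking each option against kg * m / s:
  A. kg/s: ✗ does not match
  B. N·s: ✓ matches
  C. kg·m/s²: ✗ does not match
  D. J: ✗ does not match
  E. kg·m²/s: ✗ does not match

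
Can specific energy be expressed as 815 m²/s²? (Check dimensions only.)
Yes

specific energy has SI base units: m^2 / s^2
m²/s² reduces to the same SI base units, so it is a valid unit for specific energy.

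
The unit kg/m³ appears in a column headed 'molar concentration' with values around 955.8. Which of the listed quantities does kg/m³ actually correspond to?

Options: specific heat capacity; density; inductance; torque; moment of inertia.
density

molar concentration should have units dimensionally equivalent to mol / m^3 (e.g. mol/m³).
The given unit 'kg/m³' reduces to kg / m^3. Of the listed options, that is the dimensionality of density.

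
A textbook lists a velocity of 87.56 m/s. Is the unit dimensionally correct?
Yes

velocity has SI base units: m / s
m/s reduces to the same SI base units, so it is a valid unit for velocity.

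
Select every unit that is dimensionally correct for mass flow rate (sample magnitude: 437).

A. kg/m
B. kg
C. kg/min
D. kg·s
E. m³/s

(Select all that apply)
C

mass flow rate has SI base units: kg / s

Checking each option against kg / s:
  A. kg/m: ✗ does not match
  B. kg: ✗ does not match
  C. kg/min: ✓ matches
  D. kg·s: ✗ does not match
  E. m³/s: ✗ does not match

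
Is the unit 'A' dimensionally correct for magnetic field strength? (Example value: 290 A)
No

magnetic field strength has SI base units: A / m
A does NOT reduce to A / m; a valid unit for magnetic field strength would be e.g. A/m.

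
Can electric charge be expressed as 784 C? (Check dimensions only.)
Yes

electric charge has SI base units: A * s
C reduces to the same SI base units, so it is a valid unit for electric charge.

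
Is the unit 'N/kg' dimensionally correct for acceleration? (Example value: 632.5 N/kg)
Yes

acceleration has SI base units: m / s^2
N/kg reduces to the same SI base units, so it is a valid unit for acceleration.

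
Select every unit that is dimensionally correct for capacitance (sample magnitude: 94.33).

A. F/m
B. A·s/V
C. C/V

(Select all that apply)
B, C

capacitance has SI base units: A^2 * s^4 / (kg * m^2)

Checking each option against A^2 * s^4 / (kg * m^2):
  A. F/m: ✗ does not match
  B. A·s/V: ✓ matches
  C. C/V: ✓ matches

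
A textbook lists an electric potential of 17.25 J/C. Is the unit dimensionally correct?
Yes

electric potential has SI base units: kg * m^2 / (A * s^3)
J/C reduces to the same SI base units, so it is a valid unit for electric potential.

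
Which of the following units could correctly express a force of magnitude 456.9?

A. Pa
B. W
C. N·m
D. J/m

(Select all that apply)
D

force has SI base units: kg * m / s^2

Checking each option against kg * m / s^2:
  A. Pa: ✗ does not match
  B. W: ✗ does not match
  C. N·m: ✗ does not match
  D. J/m: ✓ matches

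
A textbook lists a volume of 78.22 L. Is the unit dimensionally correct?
Yes

volume has SI base units: m^3
L reduces to the same SI base units, so it is a valid unit for volume.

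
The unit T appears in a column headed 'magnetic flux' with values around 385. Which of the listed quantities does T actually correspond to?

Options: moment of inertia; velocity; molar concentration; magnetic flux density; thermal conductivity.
magnetic flux density

magnetic flux should have units dimensionally equivalent to kg * m^2 / (A * s^2) (e.g. Wb).
The given unit 'T' reduces to kg / (A * s^2). Of the listed options, that is the dimensionality of magnetic flux density.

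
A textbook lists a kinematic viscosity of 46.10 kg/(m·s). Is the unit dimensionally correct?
No

kinematic viscosity has SI base units: m^2 / s
kg/(m·s) does NOT reduce to m^2 / s; a valid unit for kinematic viscosity would be e.g. m²/s.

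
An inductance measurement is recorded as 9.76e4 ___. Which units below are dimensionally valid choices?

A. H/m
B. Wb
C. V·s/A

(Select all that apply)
C

inductance has SI base units: kg * m^2 / (A^2 * s^2)

Checking each option against kg * m^2 / (A^2 * s^2):
  A. H/m: ✗ does not match
  B. Wb: ✗ does not match
  C. V·s/A: ✓ matches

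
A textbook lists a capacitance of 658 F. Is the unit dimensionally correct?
Yes

capacitance has SI base units: A^2 * s^4 / (kg * m^2)
F reduces to the same SI base units, so it is a valid unit for capacitance.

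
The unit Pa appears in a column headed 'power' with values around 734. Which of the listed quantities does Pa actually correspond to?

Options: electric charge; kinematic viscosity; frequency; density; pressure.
pressure

power should have units dimensionally equivalent to kg * m^2 / s^3 (e.g. W).
The given unit 'Pa' reduces to kg / (m * s^2). Of the listed options, that is the dimensionality of pressure.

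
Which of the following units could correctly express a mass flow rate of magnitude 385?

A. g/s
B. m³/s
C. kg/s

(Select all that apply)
A, C

mass flow rate has SI base units: kg / s

Checking each option against kg / s:
  A. g/s: ✓ matches
  B. m³/s: ✗ does not match
  C. kg/s: ✓ matches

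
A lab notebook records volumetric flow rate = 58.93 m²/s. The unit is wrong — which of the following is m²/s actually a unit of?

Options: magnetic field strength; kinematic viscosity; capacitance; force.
kinematic viscosity

volumetric flow rate should have units dimensionally equivalent to m^3 / s (e.g. m³/s).
The given unit 'm²/s' reduces to m^2 / s. Of the listed options, that is the dimensionality of kinematic viscosity.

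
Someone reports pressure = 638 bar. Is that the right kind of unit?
Yes

pressure has SI base units: kg / (m * s^2)
bar reduces to the same SI base units, so it is a valid unit for pressure.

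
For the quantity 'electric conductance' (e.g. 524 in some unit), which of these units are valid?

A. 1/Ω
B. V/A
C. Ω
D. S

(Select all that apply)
A, D

electric conductance has SI base units: A^2 * s^3 / (kg * m^2)

Checking each option against A^2 * s^3 / (kg * m^2):
  A. 1/Ω: ✓ matches
  B. V/A: ✗ does not match
  C. Ω: ✗ does not match
  D. S: ✓ matches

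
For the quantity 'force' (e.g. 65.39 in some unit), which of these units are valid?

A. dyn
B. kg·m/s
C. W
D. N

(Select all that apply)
A, D

force has SI base units: kg * m / s^2

Checking each option against kg * m / s^2:
  A. dyn: ✓ matches
  B. kg·m/s: ✗ does not match
  C. W: ✗ does not match
  D. N: ✓ matches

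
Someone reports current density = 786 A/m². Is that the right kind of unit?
Yes

current density has SI base units: A / m^2
A/m² reduces to the same SI base units, so it is a valid unit for current density.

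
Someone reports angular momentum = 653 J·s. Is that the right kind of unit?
Yes

angular momentum has SI base units: kg * m^2 / s
J·s reduces to the same SI base units, so it is a valid unit for angular momentum.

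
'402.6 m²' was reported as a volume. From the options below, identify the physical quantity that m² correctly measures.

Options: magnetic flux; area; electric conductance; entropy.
area

volume should have units dimensionally equivalent to m^3 (e.g. m³).
The given unit 'm²' reduces to m^2. Of the listed options, that is the dimensionality of area.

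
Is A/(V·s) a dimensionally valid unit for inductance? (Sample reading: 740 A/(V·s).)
No

inductance has SI base units: kg * m^2 / (A^2 * s^2)
A/(V·s) does NOT reduce to kg * m^2 / (A^2 * s^2); a valid unit for inductance would be e.g. H.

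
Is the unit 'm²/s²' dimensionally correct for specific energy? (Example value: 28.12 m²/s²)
Yes

specific energy has SI base units: m^2 / s^2
m²/s² reduces to the same SI base units, so it is a valid unit for specific energy.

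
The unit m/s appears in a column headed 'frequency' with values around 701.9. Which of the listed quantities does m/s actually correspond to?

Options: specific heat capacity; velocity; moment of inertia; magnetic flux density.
velocity

frequency should have units dimensionally equivalent to 1 / s (e.g. Hz).
The given unit 'm/s' reduces to m / s. Of the listed options, that is the dimensionality of velocity.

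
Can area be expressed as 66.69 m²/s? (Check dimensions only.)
No

area has SI base units: m^2
m²/s does NOT reduce to m^2; a valid unit for area would be e.g. m².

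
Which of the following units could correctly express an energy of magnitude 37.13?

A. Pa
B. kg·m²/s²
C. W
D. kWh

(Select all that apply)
B, D

energy has SI base units: kg * m^2 / s^2

Checking each option against kg * m^2 / s^2:
  A. Pa: ✗ does not match
  B. kg·m²/s²: ✓ matches
  C. W: ✗ does not match
  D. kWh: ✓ matches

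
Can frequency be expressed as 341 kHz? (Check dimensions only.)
Yes

frequency has SI base units: 1 / s
kHz reduces to the same SI base units, so it is a valid unit for frequency.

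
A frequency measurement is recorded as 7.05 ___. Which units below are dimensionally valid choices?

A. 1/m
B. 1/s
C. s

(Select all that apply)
B

frequency has SI base units: 1 / s

Checking each option against 1 / s:
  A. 1/m: ✗ does not match
  B. 1/s: ✓ matches
  C. s: ✗ does not match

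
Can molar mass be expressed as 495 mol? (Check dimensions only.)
No

molar mass has SI base units: kg / mol
mol does NOT reduce to kg / mol; a valid unit for molar mass would be e.g. kg/mol.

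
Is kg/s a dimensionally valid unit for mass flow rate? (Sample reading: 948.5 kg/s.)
Yes

mass flow rate has SI base units: kg / s
kg/s reduces to the same SI base units, so it is a valid unit for mass flow rate.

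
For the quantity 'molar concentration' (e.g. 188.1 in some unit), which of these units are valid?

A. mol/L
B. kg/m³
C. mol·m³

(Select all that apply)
A

molar concentration has SI base units: mol / m^3

Checking each option against mol / m^3:
  A. mol/L: ✓ matches
  B. kg/m³: ✗ does not match
  C. mol·m³: ✗ does not match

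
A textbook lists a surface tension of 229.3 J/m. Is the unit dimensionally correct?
No

surface tension has SI base units: kg / s^2
J/m does NOT reduce to kg / s^2; a valid unit for surface tension would be e.g. N/m.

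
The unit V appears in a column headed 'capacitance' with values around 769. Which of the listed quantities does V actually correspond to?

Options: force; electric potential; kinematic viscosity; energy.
electric potential

capacitance should have units dimensionally equivalent to A^2 * s^4 / (kg * m^2) (e.g. F).
The given unit 'V' reduces to kg * m^2 / (A * s^3). Of the listed options, that is the dimensionality of electric potential.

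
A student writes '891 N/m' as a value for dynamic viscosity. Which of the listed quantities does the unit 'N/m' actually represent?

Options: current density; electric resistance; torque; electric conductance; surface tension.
surface tension

dynamic viscosity should have units dimensionally equivalent to kg / (m * s) (e.g. Pa·s).
The given unit 'N/m' reduces to kg / s^2. Of the listed options, that is the dimensionality of surface tension.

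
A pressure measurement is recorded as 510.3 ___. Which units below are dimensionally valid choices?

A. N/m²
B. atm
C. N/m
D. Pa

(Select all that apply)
A, B, D

pressure has SI base units: kg / (m * s^2)

Checking each option against kg / (m * s^2):
  A. N/m²: ✓ matches
  B. atm: ✓ matches
  C. N/m: ✗ does not match
  D. Pa: ✓ matches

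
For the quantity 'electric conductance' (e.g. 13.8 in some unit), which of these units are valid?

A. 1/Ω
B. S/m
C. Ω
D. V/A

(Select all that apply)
A

electric conductance has SI base units: A^2 * s^3 / (kg * m^2)

Checking each option against A^2 * s^3 / (kg * m^2):
  A. 1/Ω: ✓ matches
  B. S/m: ✗ does not match
  C. Ω: ✗ does not match
  D. V/A: ✗ does not match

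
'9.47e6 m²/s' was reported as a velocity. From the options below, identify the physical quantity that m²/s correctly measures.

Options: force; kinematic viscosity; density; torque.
kinematic viscosity

velocity should have units dimensionally equivalent to m / s (e.g. m/s).
The given unit 'm²/s' reduces to m^2 / s. Of the listed options, that is the dimensionality of kinematic viscosity.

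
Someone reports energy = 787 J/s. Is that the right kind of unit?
No

energy has SI base units: kg * m^2 / s^2
J/s does NOT reduce to kg * m^2 / s^2; a valid unit for energy would be e.g. J.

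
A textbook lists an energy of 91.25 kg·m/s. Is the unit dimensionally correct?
No

energy has SI base units: kg * m^2 / s^2
kg·m/s does NOT reduce to kg * m^2 / s^2; a valid unit for energy would be e.g. J.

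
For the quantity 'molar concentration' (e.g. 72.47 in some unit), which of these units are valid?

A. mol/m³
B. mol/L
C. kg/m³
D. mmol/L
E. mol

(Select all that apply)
A, B, D

molar concentration has SI base units: mol / m^3

Checking each option against mol / m^3:
  A. mol/m³: ✓ matches
  B. mol/L: ✓ matches
  C. kg/m³: ✗ does not match
  D. mmol/L: ✓ matches
  E. mol: ✗ does not match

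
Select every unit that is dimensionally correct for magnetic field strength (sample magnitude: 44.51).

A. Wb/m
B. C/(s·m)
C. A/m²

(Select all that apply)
B

magnetic field strength has SI base units: A / m

Checking each option against A / m:
  A. Wb/m: ✗ does not match
  B. C/(s·m): ✓ matches
  C. A/m²: ✗ does not match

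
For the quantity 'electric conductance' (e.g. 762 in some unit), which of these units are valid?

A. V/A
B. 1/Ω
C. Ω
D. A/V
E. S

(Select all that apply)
B, D, E

electric conductance has SI base units: A^2 * s^3 / (kg * m^2)

Checking each option against A^2 * s^3 / (kg * m^2):
  A. V/A: ✗ does not match
  B. 1/Ω: ✓ matches
  C. Ω: ✗ does not match
  D. A/V: ✓ matches
  E. S: ✓ matches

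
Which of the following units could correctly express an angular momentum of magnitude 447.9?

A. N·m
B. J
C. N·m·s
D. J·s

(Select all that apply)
C, D

angular momentum has SI base units: kg * m^2 / s

Checking each option against kg * m^2 / s:
  A. N·m: ✗ does not match
  B. J: ✗ does not match
  C. N·m·s: ✓ matches
  D. J·s: ✓ matches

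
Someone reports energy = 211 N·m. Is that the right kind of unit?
Yes

energy has SI base units: kg * m^2 / s^2
N·m reduces to the same SI base units, so it is a valid unit for energy.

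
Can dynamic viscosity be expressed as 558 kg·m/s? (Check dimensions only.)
No

dynamic viscosity has SI base units: kg / (m * s)
kg·m/s does NOT reduce to kg / (m * s); a valid unit for dynamic viscosity would be e.g. Pa·s.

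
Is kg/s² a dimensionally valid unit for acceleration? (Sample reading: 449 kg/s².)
No

acceleration has SI base units: m / s^2
kg/s² does NOT reduce to m / s^2; a valid unit for acceleration would be e.g. m/s².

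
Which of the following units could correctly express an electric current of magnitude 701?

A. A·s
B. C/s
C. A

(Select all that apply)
B, C

electric current has SI base units: A

Checking each option against A:
  A. A·s: ✗ does not match
  B. C/s: ✓ matches
  C. A: ✓ matches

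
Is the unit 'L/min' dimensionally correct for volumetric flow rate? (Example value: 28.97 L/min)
Yes

volumetric flow rate has SI base units: m^3 / s
L/min reduces to the same SI base units, so it is a valid unit for volumetric flow rate.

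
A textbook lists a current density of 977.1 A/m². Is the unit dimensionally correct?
Yes

current density has SI base units: A / m^2
A/m² reduces to the same SI base units, so it is a valid unit for current density.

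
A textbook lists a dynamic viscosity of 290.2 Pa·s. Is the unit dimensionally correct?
Yes

dynamic viscosity has SI base units: kg / (m * s)
Pa·s reduces to the same SI base units, so it is a valid unit for dynamic viscosity.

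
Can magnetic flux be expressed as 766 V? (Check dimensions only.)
No

magnetic flux has SI base units: kg * m^2 / (A * s^2)
V does NOT reduce to kg * m^2 / (A * s^2); a valid unit for magnetic flux would be e.g. Wb.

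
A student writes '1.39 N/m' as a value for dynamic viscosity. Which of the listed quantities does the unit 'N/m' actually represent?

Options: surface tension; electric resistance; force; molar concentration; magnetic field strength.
surface tension

dynamic viscosity should have units dimensionally equivalent to kg / (m * s) (e.g. Pa·s).
The given unit 'N/m' reduces to kg / s^2. Of the listed options, that is the dimensionality of surface tension.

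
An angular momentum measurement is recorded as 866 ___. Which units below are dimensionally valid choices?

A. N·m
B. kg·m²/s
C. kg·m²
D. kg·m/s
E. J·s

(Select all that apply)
B, E

angular momentum has SI base units: kg * m^2 / s

Checking each option against kg * m^2 / s:
  A. N·m: ✗ does not match
  B. kg·m²/s: ✓ matches
  C. kg·m²: ✗ does not match
  D. kg·m/s: ✗ does not match
  E. J·s: ✓ matches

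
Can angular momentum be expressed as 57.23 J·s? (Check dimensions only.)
Yes

angular momentum has SI base units: kg * m^2 / s
J·s reduces to the same SI base units, so it is a valid unit for angular momentum.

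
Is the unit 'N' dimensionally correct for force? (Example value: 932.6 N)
Yes

force has SI base units: kg * m / s^2
N reduces to the same SI base units, so it is a valid unit for force.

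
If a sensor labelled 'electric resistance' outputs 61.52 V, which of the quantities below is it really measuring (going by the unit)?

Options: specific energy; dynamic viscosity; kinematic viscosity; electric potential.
electric potential

electric resistance should have units dimensionally equivalent to kg * m^2 / (A^2 * s^3) (e.g. Ω).
The given unit 'V' reduces to kg * m^2 / (A * s^3). Of the listed options, that is the dimensionality of electric potential.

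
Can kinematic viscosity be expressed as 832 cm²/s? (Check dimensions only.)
Yes

kinematic viscosity has SI base units: m^2 / s
cm²/s reduces to the same SI base units, so it is a valid unit for kinematic viscosity.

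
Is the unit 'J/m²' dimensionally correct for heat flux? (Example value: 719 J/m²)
No

heat flux has SI base units: kg / s^3
J/m² does NOT reduce to kg / s^3; a valid unit for heat flux would be e.g. W/m².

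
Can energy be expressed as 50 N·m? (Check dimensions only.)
Yes

energy has SI base units: kg * m^2 / s^2
N·m reduces to the same SI base units, so it is a valid unit for energy.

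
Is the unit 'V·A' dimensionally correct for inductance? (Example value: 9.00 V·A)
No

inductance has SI base units: kg * m^2 / (A^2 * s^2)
V·A does NOT reduce to kg * m^2 / (A^2 * s^2); a valid unit for inductance would be e.g. H.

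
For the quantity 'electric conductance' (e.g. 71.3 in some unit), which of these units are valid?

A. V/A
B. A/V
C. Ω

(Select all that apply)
B

electric conductance has SI base units: A^2 * s^3 / (kg * m^2)

Checking each option against A^2 * s^3 / (kg * m^2):
  A. V/A: ✗ does not match
  B. A/V: ✓ matches
  C. Ω: ✗ does not match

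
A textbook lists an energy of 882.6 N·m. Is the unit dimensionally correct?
Yes

energy has SI base units: kg * m^2 / s^2
N·m reduces to the same SI base units, so it is a valid unit for energy.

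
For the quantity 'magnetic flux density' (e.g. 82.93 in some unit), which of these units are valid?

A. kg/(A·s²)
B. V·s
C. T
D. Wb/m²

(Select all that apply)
A, C, D

magnetic flux density has SI base units: kg / (A * s^2)

Checking each option against kg / (A * s^2):
  A. kg/(A·s²): ✓ matches
  B. V·s: ✗ does not match
  C. T: ✓ matches
  D. Wb/m²: ✓ matches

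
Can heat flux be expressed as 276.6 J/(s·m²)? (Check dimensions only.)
Yes

heat flux has SI base units: kg / s^3
J/(s·m²) reduces to the same SI base units, so it is a valid unit for heat flux.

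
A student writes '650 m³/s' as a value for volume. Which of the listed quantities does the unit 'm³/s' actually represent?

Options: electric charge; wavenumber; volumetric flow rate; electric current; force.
volumetric flow rate

volume should have units dimensionally equivalent to m^3 (e.g. m³).
The given unit 'm³/s' reduces to m^3 / s. Of the listed options, that is the dimensionality of volumetric flow rate.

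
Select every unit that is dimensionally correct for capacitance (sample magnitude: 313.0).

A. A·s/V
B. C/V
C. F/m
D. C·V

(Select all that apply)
A, B

capacitance has SI base units: A^2 * s^4 / (kg * m^2)

Checking each option against A^2 * s^4 / (kg * m^2):
  A. A·s/V: ✓ matches
  B. C/V: ✓ matches
  C. F/m: ✗ does not match
  D. C·V: ✗ does not match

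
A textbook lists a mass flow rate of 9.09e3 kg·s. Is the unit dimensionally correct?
No

mass flow rate has SI base units: kg / s
kg·s does NOT reduce to kg / s; a valid unit for mass flow rate would be e.g. kg/s.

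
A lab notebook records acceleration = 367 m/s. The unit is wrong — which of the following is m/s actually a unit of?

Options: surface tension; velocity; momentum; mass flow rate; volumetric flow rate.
velocity

acceleration should have units dimensionally equivalent to m / s^2 (e.g. m/s²).
The given unit 'm/s' reduces to m / s. Of the listed options, that is the dimensionality of velocity.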